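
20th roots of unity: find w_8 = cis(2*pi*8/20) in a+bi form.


Angle = 360*8/20 = 144°
a = cos(144°) = -0.8090
b = sin(144°) = 0.5878

-0.8090 + 0.5878i


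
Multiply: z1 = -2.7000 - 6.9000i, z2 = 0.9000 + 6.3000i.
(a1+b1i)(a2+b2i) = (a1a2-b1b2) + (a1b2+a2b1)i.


Real = -2.7*0.9 - (-6.9)*6.3 = -2.43 - (-43.47) = 41.04
Imag = -2.7*6.3 + 0.9*(-6.9) = -17.01 - (6.21) = -23.22

41.0400 - 23.2200i


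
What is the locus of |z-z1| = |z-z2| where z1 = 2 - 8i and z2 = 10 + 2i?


Equal distances means the locus is the perpendicular bisector of z1 and z2.
Midpoint = ((2+10)/2, (-8+2)/2) = (6.0000, -3.0000)

Perpendicular bisector through (6.0000, -3.0000)


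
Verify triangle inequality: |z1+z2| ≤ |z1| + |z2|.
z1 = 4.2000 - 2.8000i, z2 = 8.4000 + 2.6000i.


|z1| = sqrt(4.2^2 + (-2.8)^2) = sqrt(25.48) = 5.0478
|z2| = sqrt(8.4^2 + 2.6^2) = sqrt(77.32) = 8.7932
z1+z2 = 12.6000 - 0.2000i
|z1+z2| = sqrt(158.8) = 12.6016
|z1|+|z2| = 5.0478 + 8.7932 = 13.8410

|z1+z2| = 12.6016 ≤ |z1|+|z2| = 13.8410 (verified)


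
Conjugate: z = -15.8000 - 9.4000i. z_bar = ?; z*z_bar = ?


z_bar = -15.8000 + 9.4000i
z*z_bar = (-15.8)^2 + (-9.4)^2 = 249.64 + 88.36 = 338

z_bar = -15.8000 + 9.4000i, z*z_bar = 338


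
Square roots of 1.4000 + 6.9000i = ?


|z| = sqrt(1.96+47.61) = 7.0406
sqrt((|z|+a)/2) = sqrt((7.0406+1.4)/2) = sqrt(4.2203) = 2.0543
sqrt((|z|-a)/2) = sqrt((7.0406-1.4)/2) = sqrt(2.8203) = 1.6794

±(2.0543 + 1.6794i) i.e. 2.0543 + 1.6794i and -2.0543 - 1.6794i


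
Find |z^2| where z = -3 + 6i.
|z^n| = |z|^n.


|z| = sqrt(9+36) = sqrt(45) = 6.7082
|z^2| = |z|^2 = (sqrt(45))^2 = 45

|z^2| = 45


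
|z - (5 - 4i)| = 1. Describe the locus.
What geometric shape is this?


|z - z0| = r is a circle with center z0 and radius r.
Center = (5, -4), radius = 1

Circle with center (5, -4) and radius 1


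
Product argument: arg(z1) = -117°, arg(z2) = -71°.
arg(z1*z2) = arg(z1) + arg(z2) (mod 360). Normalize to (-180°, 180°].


arg(z1*z2) = -117° - 71° = -188°
Normalized to (-180°, 180°]: 172°

172°


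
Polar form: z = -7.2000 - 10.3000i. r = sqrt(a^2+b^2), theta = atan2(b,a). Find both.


r = sqrt(51.84+106.09) = sqrt(157.93) = 12.5670
theta = atan2(-10.3, -7.2) = -124.9547 degrees

r = 12.5670, theta = -124.9547 degrees


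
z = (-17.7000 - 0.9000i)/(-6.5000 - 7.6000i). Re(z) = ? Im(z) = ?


Multiply by conjugate: (-17.7000 - 0.9000i)(-6.5000 + 7.6000i) / ((-6.5)^2 + (-7.6)^2)
Numerator real = -17.7*(-6.5) - (0.9)*(-7.6) = 121.89
Numerator imag = -0.9*(-6.5) - (-17.7)*(-7.6) = -128.67
Denominator = 100.01
Re(z) = 121.89/100.01 = 1.2188
Im(z) = -128.67/100.01 = -1.2866

Re(z) = 1.2188, Im(z) = -1.2866


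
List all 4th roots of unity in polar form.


The 4th roots of unity are cis(360k/4°) for k=0..3
Angle step = 360/4 = 90°
Primitive root: cis(90°)
Primitive root = 0 + 1.0000i

4 roots at angles: 0°, 90°, 180°, 270°


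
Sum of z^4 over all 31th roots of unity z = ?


The roots are w_k = w^k with w = e^(2*pi*i/31), and (w^k)^4 = (w^4)^k.
So S = 1 + u + u^2 + ... + u^(30) with u = w^4.
4 = 0*31 + 4, so 4 is not a multiple of 31: u = w^4 ≠ 1 (w is a primitive 31th root), while u^31 = (w^31)^4 = 1.
Geometric series: S = (1 - u^31)/(1 - u) = (1 - 1)/(1 - u) = 0

S = 0


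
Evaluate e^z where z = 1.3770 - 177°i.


e^1.3770 = 3.9630
cos(-177°) = -0.99863
sin(-177°) = -0.05234
Real = 3.9630*(-0.99863) = -3.9576
Imag = 3.9630*(-0.05234) = -0.2074

-3.9576 - 0.2074i


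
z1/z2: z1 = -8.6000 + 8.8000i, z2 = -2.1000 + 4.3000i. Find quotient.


Conjugate of z2 = -2.1000 - 4.3000i
Numerator: (-8.6000 + 8.8000i)(-2.1000 - 4.3000i) = 55.9000 + 18.5000i
Denominator: (-2.1)^2 + 4.3^2 = 22.9
Result = (55.9000 + 18.5000i)/22.9

2.4410 + 0.8079i


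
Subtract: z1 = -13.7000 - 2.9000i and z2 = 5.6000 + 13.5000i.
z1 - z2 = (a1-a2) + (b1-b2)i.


Real: -13.7 - 5.6 = -19.3
Imag: -2.9 - 13.5 = -16.4

-19.3000 - 16.4000i


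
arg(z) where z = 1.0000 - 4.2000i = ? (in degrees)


Re = 1, Im = -4.2
arg = atan2(-4.2, 1) = -76.6075 degrees

arg(z) = -76.6075 degrees


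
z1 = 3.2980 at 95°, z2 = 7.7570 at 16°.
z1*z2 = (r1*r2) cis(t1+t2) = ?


r = 3.2980 * 7.7570 = 25.5826
theta = 95° + 16° = 111° = 111° (mod 360)

25.5826 cis(111°)


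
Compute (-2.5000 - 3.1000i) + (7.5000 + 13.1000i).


Real: -2.5 + 7.5 = 5
Imag: -3.1 + 13.1 = 10

5.0000 + 10.0000i


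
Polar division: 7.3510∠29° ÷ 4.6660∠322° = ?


r = 7.3510 / 4.6660 = 1.5754
theta = 29° - 322° = -293° = 67° (mod 360)

1.5754 cis(67°)


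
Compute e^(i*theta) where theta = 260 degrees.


cos(260°) = -0.1736
sin(260°) = -0.9848

e^(i*260°) = -0.1736 - 0.9848i


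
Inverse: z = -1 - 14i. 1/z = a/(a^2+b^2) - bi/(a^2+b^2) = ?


|z|^2 = 1+196 = 197
1/z = (-1 + 14i)/197

1/z = -0.0051 + 0.0711i


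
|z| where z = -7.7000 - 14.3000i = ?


|z| = sqrt((-7.7)^2 + (-14.3)^2) = sqrt(59.29 + 204.49) = sqrt(263.78) = 16.2413

|z| = 16.2413


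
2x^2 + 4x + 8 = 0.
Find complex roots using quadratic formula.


disc = 4^2 - 4*2*8 = 16 - 64 = -48
sqrt(|disc|) = sqrt(48) = 6.9282
Real part = -4/(2*2) = -1.0000
Imag part = 6.9282/(2*2) = 1.7321

-1.0000 ± 1.7321i


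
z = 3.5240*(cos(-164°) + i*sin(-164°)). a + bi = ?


a = 3.5240*cos(-164°) = 3.5240*(-0.96126) = -3.3875
b = 3.5240*sin(-164°) = 3.5240*(-0.275637) = -0.9713

-3.3875 - 0.9713i


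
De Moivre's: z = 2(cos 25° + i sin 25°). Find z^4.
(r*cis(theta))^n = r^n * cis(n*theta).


r^4 = 2^4 = 16
n*theta = 4*25° = 100° = 100° (mod 360)
a = 16*cos(100°) = -2.7784
b = 16*sin(100°) = 15.7569

16 cis(100°) = -2.7784 + 15.7569i


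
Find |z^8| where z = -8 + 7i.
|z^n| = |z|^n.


|z| = sqrt(64+49) = sqrt(113) = 10.6301
|z^8| = |z|^8 = (sqrt(113))^8 = 113^4 = 163047361

|z^8| = 163047361


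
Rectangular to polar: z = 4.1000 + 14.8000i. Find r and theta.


r = sqrt(16.81+219.04) = sqrt(235.85) = 15.3574
theta = atan2(14.8, 4.1) = 74.5158 degrees

r = 15.3574, theta = 74.5158 degrees


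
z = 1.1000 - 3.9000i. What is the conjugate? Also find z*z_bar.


z_bar = 1.1000 + 3.9000i
z*z_bar = 1.1^2 + (-3.9)^2 = 1.21 + 15.21 = 16.42

z_bar = 1.1000 + 3.9000i, z*z_bar = 16.42


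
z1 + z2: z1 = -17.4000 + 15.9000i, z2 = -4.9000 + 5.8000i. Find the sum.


Real: -17.4 - 4.9 = -22.3
Imag: 15.9 + 5.8 = 21.7

-22.3000 + 21.7000i


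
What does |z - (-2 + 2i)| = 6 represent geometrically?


|z - z0| = r is a circle with center z0 and radius r.
Center = (-2, 2), radius = 6

Circle with center (-2, 2) and radius 6


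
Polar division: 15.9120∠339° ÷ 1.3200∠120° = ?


r = 15.9120 / 1.3200 = 12.0545
theta = 339° - 120° = 219° = 219° (mod 360)

12.0545 cis(219°)


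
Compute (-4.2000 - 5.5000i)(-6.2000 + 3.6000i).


Real = -4.2*(-6.2) - (-5.5)*3.6 = 26.04 - (-19.8) = 45.84
Imag = -4.2*3.6 - (6.2)*(-5.5) = -15.12 + 34.1 = 18.98

45.8400 + 18.9800i


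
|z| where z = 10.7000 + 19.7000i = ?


|z| = sqrt(10.7^2 + 19.7^2) = sqrt(114.49 + 388.09) = sqrt(502.58) = 22.4183

|z| = 22.4183


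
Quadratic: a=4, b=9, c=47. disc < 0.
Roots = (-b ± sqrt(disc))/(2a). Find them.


disc = 9^2 - 4*4*47 = 81 - 752 = -671
sqrt(|disc|) = sqrt(671) = 25.9037
Real part = -9/(2*4) = -1.1250
Imag part = 25.9037/(2*4) = 3.2380

-1.1250 ± 3.2380i


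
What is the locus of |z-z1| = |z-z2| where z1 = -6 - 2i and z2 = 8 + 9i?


Equal distances means the locus is the perpendicular bisector of z1 and z2.
Midpoint = ((-6+8)/2, (-2+9)/2) = (1.0000, 3.5000)

Perpendicular bisector through (1.0000, 3.5000)


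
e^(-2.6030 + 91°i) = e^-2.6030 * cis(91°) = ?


e^-2.6030 = 0.07405
cos(91°) = -0.0175
sin(91°) = 0.9998
Real = 0.07405*(-0.0175) = -0.0013
Imag = 0.07405*0.9998 = 0.0740

-0.0013 + 0.0740i


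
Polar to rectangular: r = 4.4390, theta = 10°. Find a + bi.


a = 4.4390*cos(10°) = 4.4390*0.98481 = 4.3716
b = 4.4390*sin(10°) = 4.4390*0.17365 = 0.7708

4.3716 + 0.7708i


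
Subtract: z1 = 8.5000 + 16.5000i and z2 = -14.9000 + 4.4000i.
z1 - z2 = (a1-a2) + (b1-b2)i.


Real: 8.5 + 14.9 = 23.4
Imag: 16.5 - 4.4 = 12.1

23.4000 + 12.1000i


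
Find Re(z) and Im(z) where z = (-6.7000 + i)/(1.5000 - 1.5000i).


Multiply by conjugate: (-6.7000 + i)(1.5000 + 1.5000i) / (1.5^2 + (-1.5)^2)
Numerator real = -6.7*1.5 + 1*(-1.5) = -11.55
Numerator imag = 1*1.5 - (-6.7)*(-1.5) = -8.55
Denominator = 4.5
Re(z) = -11.55/4.5 = -2.5667
Im(z) = -8.55/4.5 = -1.9000

Re(z) = -2.5667, Im(z) = -1.9000


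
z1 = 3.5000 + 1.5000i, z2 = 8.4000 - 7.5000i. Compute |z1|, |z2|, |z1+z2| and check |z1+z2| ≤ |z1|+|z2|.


|z1| = sqrt(3.5^2 + 1.5^2) = sqrt(14.5) = 3.8079
|z2| = sqrt(8.4^2 + (-7.5)^2) = sqrt(126.81) = 11.2610
z1+z2 = 11.9000 - 6.0000i
|z1+z2| = sqrt(177.61) = 13.3270
|z1|+|z2| = 3.8079 + 11.2610 = 15.0689

|z1+z2| = 13.3270 ≤ |z1|+|z2| = 15.0689 (verified)


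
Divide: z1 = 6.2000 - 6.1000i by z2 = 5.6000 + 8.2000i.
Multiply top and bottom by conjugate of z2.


Conjugate of z2 = 5.6000 - 8.2000i
Numerator: (6.2000 - 6.1000i)(5.6000 - 8.2000i) = -15.3000 - 85.0000i
Denominator: 5.6^2 + 8.2^2 = 98.6
Result = (-15.3000 - 85.0000i)/98.6

-0.1552 - 0.8621i


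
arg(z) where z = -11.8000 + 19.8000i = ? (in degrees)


Re = -11.8, Im = 19.8
arg = atan2(19.8, -11.8) = 120.7932 degrees

arg(z) = 120.7932 degrees


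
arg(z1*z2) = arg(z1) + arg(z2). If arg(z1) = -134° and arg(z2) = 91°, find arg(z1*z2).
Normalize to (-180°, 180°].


arg(z1*z2) = -134° + 91° = -43°
Normalized to (-180°, 180°]: -43°

-43°


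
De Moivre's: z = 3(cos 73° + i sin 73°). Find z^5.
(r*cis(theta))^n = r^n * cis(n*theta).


r^5 = 3^5 = 243
n*theta = 5*73° = 365° = 5° (mod 360)
a = 243*cos(5°) = 242.0753
b = 243*sin(5°) = 21.1788

243 cis(5°) = 242.0753 + 21.1788i


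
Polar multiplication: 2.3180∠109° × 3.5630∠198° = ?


r = 2.3180 * 3.5630 = 8.2590
theta = 109° + 198° = 307° = 307° (mod 360)

8.2590 cis(307°)


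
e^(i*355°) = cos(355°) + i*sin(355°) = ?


cos(355°) = 0.9962
sin(355°) = -0.0872

e^(i*355°) = 0.9962 - 0.0872i


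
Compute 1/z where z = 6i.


|z|^2 = 0+36 = 36
1/z = (0 - 6i)/36

1/z = 0 - 0.1667i


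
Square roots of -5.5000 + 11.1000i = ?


|z| = sqrt(30.25+123.21) = 12.3879
sqrt((|z|+a)/2) = sqrt((12.3879+(-5.5))/2) = sqrt(3.4439) = 1.8558
sqrt((|z|-a)/2) = sqrt((12.3879-(-5.5))/2) = sqrt(8.9439) = 2.9906

±(1.8558 + 2.9906i) i.e. 1.8558 + 2.9906i and -1.8558 - 2.9906i


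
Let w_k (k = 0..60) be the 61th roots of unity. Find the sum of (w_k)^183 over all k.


The roots are w_k = w^k with w = e^(2*pi*i/61), and (w^k)^183 = (w^183)^k.
So S = 1 + u + u^2 + ... + u^(60) with u = w^183.
183 = 3*61 + 0, so 183 is a multiple of 61 and u = (w^61)^3 = 1.
Every one of the 61 terms equals 1: S = 61

S = 61


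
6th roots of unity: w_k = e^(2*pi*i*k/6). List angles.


The 6th roots of unity are cis(360k/6°) for k=0..5
Angle step = 360/6 = 60°
Primitive root: cis(60°)
Primitive root = 0.5000 + 0.8660i

6 roots at angles: 0°, 60°, 120°, 180°, 240°, 300°


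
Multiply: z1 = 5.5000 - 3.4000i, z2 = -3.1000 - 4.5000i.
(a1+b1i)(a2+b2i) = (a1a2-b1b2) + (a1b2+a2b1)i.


Real = 5.5*(-3.1) - (-3.4)*(-4.5) = -17.05 - 15.3 = -32.35
Imag = 5.5*(-4.5) - (3.1)*(-3.4) = -24.75 + 10.54 = -14.21

-32.3500 - 14.2100i


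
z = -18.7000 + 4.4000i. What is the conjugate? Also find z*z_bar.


z_bar = -18.7000 - 4.4000i
z*z_bar = (-18.7)^2 + 4.4^2 = 349.69 + 19.36 = 369.05

z_bar = -18.7000 - 4.4000i, z*z_bar = 369.05


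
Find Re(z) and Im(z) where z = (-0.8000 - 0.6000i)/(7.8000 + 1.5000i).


Multiply by conjugate: (-0.8000 - 0.6000i)(7.8000 - 1.5000i) / (7.8^2 + 1.5^2)
Numerator real = -0.8*7.8 - (0.6)*1.5 = -7.14
Numerator imag = -0.6*7.8 - (-0.8)*1.5 = -3.48
Denominator = 63.09
Re(z) = -7.14/63.09 = -0.1132
Im(z) = -3.48/63.09 = -0.0552

Re(z) = -0.1132, Im(z) = -0.0552


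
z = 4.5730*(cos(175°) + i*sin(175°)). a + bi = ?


a = 4.5730*cos(175°) = 4.5730*(-0.9962) = -4.5556
b = 4.5730*sin(175°) = 4.5730*0.08716 = 0.3986

-4.5556 + 0.3986i


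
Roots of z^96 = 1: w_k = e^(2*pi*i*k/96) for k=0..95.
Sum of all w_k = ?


The sum of all 96th roots of unity is 0.
Geometric series: (1 - w^96)/(1 - w) = (1-1)/(1-w) = 0 since w^96 = 1, w ≠ 1.
Alternatively: coefficient of z^95 in z^96 - 1 is 0.

0


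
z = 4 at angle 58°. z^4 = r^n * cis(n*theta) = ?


r^4 = 4^4 = 256
n*theta = 4*58° = 232° = 232° (mod 360)
a = 256*cos(232°) = -157.6093
b = 256*sin(232°) = -201.7308

256 cis(232°) = -157.6093 - 201.7308i


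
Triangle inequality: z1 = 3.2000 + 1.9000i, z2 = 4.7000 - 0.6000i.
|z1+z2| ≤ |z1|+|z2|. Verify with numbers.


|z1| = sqrt(3.2^2 + 1.9^2) = sqrt(13.85) = 3.7216
|z2| = sqrt(4.7^2 + (-0.6)^2) = sqrt(22.45) = 4.7381
z1+z2 = 7.9000 + 1.3000i
|z1+z2| = sqrt(64.1) = 8.0062
|z1|+|z2| = 3.7216 + 4.7381 = 8.4597

|z1+z2| = 8.0062 ≤ |z1|+|z2| = 8.4597 (verified)


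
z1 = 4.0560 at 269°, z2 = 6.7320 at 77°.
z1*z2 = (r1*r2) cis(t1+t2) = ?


r = 4.0560 * 6.7320 = 27.3050
theta = 269° + 77° = 346° = 346° (mod 360)

27.3050 cis(346°)


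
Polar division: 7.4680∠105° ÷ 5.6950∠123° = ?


r = 7.4680 / 5.6950 = 1.3113
theta = 105° - 123° = -18° = 342° (mod 360)

1.3113 cis(342°)


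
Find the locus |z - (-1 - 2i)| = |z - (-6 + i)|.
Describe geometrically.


Equal distances means the locus is the perpendicular bisector of z1 and z2.
Midpoint = ((-1+(-6))/2, (-2+1)/2) = (-3.5000, -0.5000)

Perpendicular bisector through (-3.5000, -0.5000)


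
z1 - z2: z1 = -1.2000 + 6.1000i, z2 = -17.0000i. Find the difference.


Real: -1.2 - 0 = -1.2
Imag: 6.1 + 17 = 23.1

-1.2000 + 23.1000i


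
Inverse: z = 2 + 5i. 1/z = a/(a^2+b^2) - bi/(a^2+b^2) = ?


|z|^2 = 4+25 = 29
1/z = (2 - 5i)/29

1/z = 0.0690 - 0.1724i


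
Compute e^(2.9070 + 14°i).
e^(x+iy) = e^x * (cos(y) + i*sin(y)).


e^2.9070 = 18.3018
cos(14°) = 0.9703
sin(14°) = 0.24192
Real = 18.3018*0.9703 = 17.7582
Imag = 18.3018*0.24192 = 4.4276

17.7582 + 4.4276i


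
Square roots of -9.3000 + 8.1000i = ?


|z| = sqrt(86.49+65.61) = 12.3329
sqrt((|z|+a)/2) = sqrt((12.3329+(-9.3))/2) = sqrt(1.5164) = 1.2314
sqrt((|z|-a)/2) = sqrt((12.3329-(-9.3))/2) = sqrt(10.8164) = 3.2888

±(1.2314 + 3.2888i) i.e. 1.2314 + 3.2888i and -1.2314 - 3.2888i


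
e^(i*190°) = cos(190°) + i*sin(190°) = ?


cos(190°) = -0.9848
sin(190°) = -0.1736

e^(i*190°) = -0.9848 - 0.1736i


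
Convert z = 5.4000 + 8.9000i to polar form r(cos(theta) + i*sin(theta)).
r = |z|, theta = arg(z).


r = sqrt(29.16+79.21) = sqrt(108.37) = 10.4101
theta = atan2(8.9, 5.4) = 58.7531 degrees

r = 10.4101, theta = 58.7531 degrees


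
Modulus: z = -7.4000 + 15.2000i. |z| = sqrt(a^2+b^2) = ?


|z| = sqrt((-7.4)^2 + 15.2^2) = sqrt(54.76 + 231.04) = sqrt(285.8) = 16.9056

|z| = 16.9056


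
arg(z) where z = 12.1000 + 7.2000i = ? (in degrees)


Re = 12.1, Im = 7.2
arg = atan2(7.2, 12.1) = 30.7544 degrees

arg(z) = 30.7544 degrees


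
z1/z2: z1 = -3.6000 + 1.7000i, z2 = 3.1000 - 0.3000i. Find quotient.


Conjugate of z2 = 3.1000 + 0.3000i
Numerator: (-3.6000 + 1.7000i)(3.1000 + 0.3000i) = -11.6700 + 4.1900i
Denominator: 3.1^2 + (-0.3)^2 = 9.7
Result = (-11.6700 + 4.1900i)/9.7

-1.2031 + 0.4320i


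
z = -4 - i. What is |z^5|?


|z| = sqrt(16+1) = sqrt(17) = 4.1231
|z^5| = |z|^5 = (sqrt(17))^5 = 17^2 * sqrt(17) = 289*sqrt(17)

|z^5| = 289*sqrt(17) ≈ 1191.5775


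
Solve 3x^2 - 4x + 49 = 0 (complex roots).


disc = (-4)^2 - 4*3*49 = 16 - 588 = -572
sqrt(|disc|) = sqrt(572) = 23.9165
Real part = 4/(2*3) = 0.6667
Imag part = 23.9165/(2*3) = 3.9861

0.6667 ± 3.9861i


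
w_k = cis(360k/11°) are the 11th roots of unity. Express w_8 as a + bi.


Angle = 360*8/11 = 261.8182°
a = cos(261.8182°) = -0.1423
b = sin(261.8182°) = -0.9898

-0.1423 - 0.9898i


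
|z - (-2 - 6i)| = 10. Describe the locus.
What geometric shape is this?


|z - z0| = r is a circle with center z0 and radius r.
Center = (-2, -6), radius = 10

Circle with center (-2, -6) and radius 10


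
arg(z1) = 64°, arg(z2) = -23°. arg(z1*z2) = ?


arg(z1*z2) = 64° - 23° = 41°
Normalized to (-180°, 180°]: 41°

41°


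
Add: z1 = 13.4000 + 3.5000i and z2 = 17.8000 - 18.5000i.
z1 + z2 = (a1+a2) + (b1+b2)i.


Real: 13.4 + 17.8 = 31.2
Imag: 3.5 - 18.5 = -15

31.2000 - 15.0000i


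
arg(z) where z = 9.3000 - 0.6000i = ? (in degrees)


Re = 9.3, Im = -0.6
arg = atan2(-0.6, 9.3) = -3.6914 degrees

arg(z) = -3.6914 degrees


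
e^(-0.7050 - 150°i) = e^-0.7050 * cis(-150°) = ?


e^-0.7050 = 0.4941
cos(-150°) = -0.866
sin(-150°) = -0.5
Real = 0.4941*(-0.866) = -0.4279
Imag = 0.4941*(-0.5) = -0.2471

-0.4279 - 0.2471i


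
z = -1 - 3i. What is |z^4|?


|z| = sqrt(1+9) = sqrt(10) = 3.1623
|z^4| = |z|^4 = (sqrt(10))^4 = 10^2 = 100

|z^4| = 100


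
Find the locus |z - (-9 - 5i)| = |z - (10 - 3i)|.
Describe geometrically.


Equal distances means the locus is the perpendicular bisector of z1 and z2.
Midpoint = ((-9+10)/2, (-5+(-3))/2) = (0.5000, -4.0000)

Perpendicular bisector through (0.5000, -4.0000)


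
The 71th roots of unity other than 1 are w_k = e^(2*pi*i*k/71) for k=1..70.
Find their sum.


With w = e^(2*pi*i/71), all 71 of the 71th roots of unity w^0 = 1, w, ..., w^(70) sum to 0: 1 + w + ... + w^(70) = (1 - w^71)/(1 - w) = 0 since w^71 = 1, w ≠ 1.
Removing the root 1: w + w^2 + ... + w^(70) = 0 - 1 = -1

Sum = -1


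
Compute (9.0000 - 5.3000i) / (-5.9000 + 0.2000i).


Conjugate of z2 = -5.9000 - 0.2000i
Numerator: (9.0000 - 5.3000i)(-5.9000 - 0.2000i) = -54.1600 + 29.4700i
Denominator: (-5.9)^2 + 0.2^2 = 34.85
Result = (-54.1600 + 29.4700i)/34.85

-1.5541 + 0.8456i


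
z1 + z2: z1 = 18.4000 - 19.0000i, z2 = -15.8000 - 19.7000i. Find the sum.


Real: 18.4 - 15.8 = 2.6
Imag: -19 - 19.7 = -38.7

2.6000 - 38.7000i


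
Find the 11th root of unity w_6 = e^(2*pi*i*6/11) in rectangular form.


Angle = 360*6/11 = 196.3636°
a = cos(196.3636°) = -0.9595
b = sin(196.3636°) = -0.2817

-0.9595 - 0.2817i


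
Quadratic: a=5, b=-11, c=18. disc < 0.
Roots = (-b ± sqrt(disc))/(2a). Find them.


disc = (-11)^2 - 4*5*18 = 121 - 360 = -239
sqrt(|disc|) = sqrt(239) = 15.4596
Real part = 11/(2*5) = 1.1000
Imag part = 15.4596/(2*5) = 1.5460

1.1000 ± 1.5460i


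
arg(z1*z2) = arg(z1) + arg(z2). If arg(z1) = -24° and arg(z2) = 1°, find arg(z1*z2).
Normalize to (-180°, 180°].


arg(z1*z2) = -24° + 1° = -23°
Normalized to (-180°, 180°]: -23°

-23°


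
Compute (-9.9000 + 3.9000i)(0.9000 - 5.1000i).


Real = -9.9*0.9 - 3.9*(-5.1) = -8.91 - (-19.89) = 10.98
Imag = -9.9*(-5.1) + 0.9*3.9 = 50.49 + 3.51 = 54

10.9800 + 54.0000i


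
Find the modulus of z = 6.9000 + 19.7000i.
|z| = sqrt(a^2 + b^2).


|z| = sqrt(6.9^2 + 19.7^2) = sqrt(47.61 + 388.09) = sqrt(435.7) = 20.8734

|z| = 20.8734


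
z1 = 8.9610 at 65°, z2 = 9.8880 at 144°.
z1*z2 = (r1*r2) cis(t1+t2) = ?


r = 8.9610 * 9.8880 = 88.6064
theta = 65° + 144° = 209° = 209° (mod 360)

88.6064 cis(209°)


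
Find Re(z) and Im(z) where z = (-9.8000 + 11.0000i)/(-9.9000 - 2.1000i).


Multiply by conjugate: (-9.8000 + 11.0000i)(-9.9000 + 2.1000i) / ((-9.9)^2 + (-2.1)^2)
Numerator real = -9.8*(-9.9) + 11*(-2.1) = 73.92
Numerator imag = 11*(-9.9) - (-9.8)*(-2.1) = -129.48
Denominator = 102.42
Re(z) = 73.92/102.42 = 0.7217
Im(z) = -129.48/102.42 = -1.2642

Re(z) = 0.7217, Im(z) = -1.2642


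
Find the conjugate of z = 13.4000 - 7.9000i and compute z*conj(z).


z_bar = 13.4000 + 7.9000i
z*z_bar = 13.4^2 + (-7.9)^2 = 179.56 + 62.41 = 241.97

z_bar = 13.4000 + 7.9000i, z*z_bar = 241.97


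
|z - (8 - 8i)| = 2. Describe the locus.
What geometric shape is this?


|z - z0| = r is a circle with center z0 and radius r.
Center = (8, -8), radius = 2

Circle with center (8, -8) and radius 2


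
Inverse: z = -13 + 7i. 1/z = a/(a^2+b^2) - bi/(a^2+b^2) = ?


|z|^2 = 169+49 = 218
1/z = (-13 - 7i)/218

1/z = -0.0596 - 0.0321i


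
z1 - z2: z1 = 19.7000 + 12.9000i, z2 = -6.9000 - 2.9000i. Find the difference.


Real: 19.7 + 6.9 = 26.6
Imag: 12.9 + 2.9 = 15.8

26.6000 + 15.8000i


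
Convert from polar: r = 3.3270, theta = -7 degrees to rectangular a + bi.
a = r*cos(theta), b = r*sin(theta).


a = 3.3270*cos(-7°) = 3.3270*0.99255 = 3.3022
b = 3.3270*sin(-7°) = 3.3270*(-0.12187) = -0.4055

3.3022 - 0.4055i


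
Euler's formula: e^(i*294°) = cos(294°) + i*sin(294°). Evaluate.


cos(294°) = 0.4067
sin(294°) = -0.9135

e^(i*294°) = 0.4067 - 0.9135i


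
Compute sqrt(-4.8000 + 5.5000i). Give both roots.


|z| = sqrt(23.04+30.25) = 7.3000
sqrt((|z|+a)/2) = sqrt((7.3000+(-4.8))/2) = sqrt(1.2500) = 1.1180
sqrt((|z|-a)/2) = sqrt((7.3000-(-4.8))/2) = sqrt(6.0500) = 2.4597

±(1.1180 + 2.4597i) i.e. 1.1180 + 2.4597i and -1.1180 - 2.4597i


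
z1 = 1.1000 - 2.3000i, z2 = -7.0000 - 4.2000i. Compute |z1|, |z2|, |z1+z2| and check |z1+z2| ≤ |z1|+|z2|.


|z1| = sqrt(1.1^2 + (-2.3)^2) = sqrt(6.5) = 2.5495
|z2| = sqrt((-7)^2 + (-4.2)^2) = sqrt(66.64) = 8.1633
z1+z2 = -5.9000 - 6.5000i
|z1+z2| = sqrt(77.06) = 8.7784
|z1|+|z2| = 2.5495 + 8.1633 = 10.7128

|z1+z2| = 8.7784 ≤ |z1|+|z2| = 10.7128 (verified)


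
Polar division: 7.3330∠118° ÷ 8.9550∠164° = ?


r = 7.3330 / 8.9550 = 0.8189
theta = 118° - 164° = -46° = 314° (mod 360)

0.8189 cis(314°)


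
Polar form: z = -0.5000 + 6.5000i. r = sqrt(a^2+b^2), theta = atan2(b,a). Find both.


r = sqrt(0.25+42.25) = sqrt(42.5) = 6.5192
theta = atan2(6.5, -0.5) = 94.3987 degrees

r = 6.5192, theta = 94.3987 degrees


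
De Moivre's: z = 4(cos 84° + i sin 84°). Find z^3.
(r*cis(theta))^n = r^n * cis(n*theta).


r^3 = 4^3 = 64
n*theta = 3*84° = 252° = 252° (mod 360)
a = 64*cos(252°) = -19.7771
b = 64*sin(252°) = -60.8676

64 cis(252°) = -19.7771 - 60.8676i


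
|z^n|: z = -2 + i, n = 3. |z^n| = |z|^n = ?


|z| = sqrt(4+1) = sqrt(5) = 2.2361
|z^3| = |z|^3 = (sqrt(5))^3 = 5*sqrt(5)

|z^3| = 5*sqrt(5) ≈ 11.1803


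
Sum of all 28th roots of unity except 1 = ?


With w = e^(2*pi*i/28), all 28 of the 28th roots of unity w^0 = 1, w, ..., w^(27) sum to 0: 1 + w + ... + w^(27) = (1 - w^28)/(1 - w) = 0 since w^28 = 1, w ≠ 1.
Removing the root 1: w + w^2 + ... + w^(27) = 0 - 1 = -1

Sum = -1


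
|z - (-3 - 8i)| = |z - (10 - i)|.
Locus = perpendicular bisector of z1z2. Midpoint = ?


Equal distances means the locus is the perpendicular bisector of z1 and z2.
Midpoint = ((-3+10)/2, (-8+(-1))/2) = (3.5000, -4.5000)

Perpendicular bisector through (3.5000, -4.5000)


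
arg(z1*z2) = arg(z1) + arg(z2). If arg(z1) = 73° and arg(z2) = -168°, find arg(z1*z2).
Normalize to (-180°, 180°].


arg(z1*z2) = 73° - 168° = -95°
Normalized to (-180°, 180°]: -95°

-95°


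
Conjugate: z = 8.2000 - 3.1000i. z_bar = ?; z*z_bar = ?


z_bar = 8.2000 + 3.1000i
z*z_bar = 8.2^2 + (-3.1)^2 = 67.24 + 9.61 = 76.85

z_bar = 8.2000 + 3.1000i, z*z_bar = 76.85


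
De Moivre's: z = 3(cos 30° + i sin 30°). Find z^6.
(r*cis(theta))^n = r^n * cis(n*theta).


r^6 = 3^6 = 729
n*theta = 6*30° = 180° = 180° (mod 360)
a = 729*cos(180°) = -729.0000
b = 729*sin(180°) = 0

729 cis(180°) = -729.0000 + 0i


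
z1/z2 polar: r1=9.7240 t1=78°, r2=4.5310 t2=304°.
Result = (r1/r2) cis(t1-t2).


r = 9.7240 / 4.5310 = 2.1461
theta = 78° - 304° = -226° = 134° (mod 360)

2.1461 cis(134°)


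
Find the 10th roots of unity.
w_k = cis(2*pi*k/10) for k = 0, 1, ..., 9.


The 10th roots of unity are cis(360k/10°) for k=0..9
Angle step = 360/10 = 36°
Primitive root: cis(36°)
Primitive root = 0.8090 + 0.5878i

10 roots at angles: 0°, 36°, 72°, 108°, 144°, 180°, 216°, 252°, 288°, 324°


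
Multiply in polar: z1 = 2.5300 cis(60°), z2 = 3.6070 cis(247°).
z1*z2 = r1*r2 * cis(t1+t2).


r = 2.5300 * 3.6070 = 9.1257
theta = 60° + 247° = 307° = 307° (mod 360)

9.1257 cis(307°)


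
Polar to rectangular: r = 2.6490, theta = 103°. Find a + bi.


a = 2.6490*cos(103°) = 2.6490*(-0.22495) = -0.5959
b = 2.6490*sin(103°) = 2.6490*0.97437 = 2.5811

-0.5959 + 2.5811i


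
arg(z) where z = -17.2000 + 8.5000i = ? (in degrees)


Re = -17.2, Im = 8.5
arg = atan2(8.5, -17.2) = 153.7021 degrees

arg(z) = 153.7021 degrees


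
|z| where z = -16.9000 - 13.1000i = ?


|z| = sqrt((-16.9)^2 + (-13.1)^2) = sqrt(285.61 + 171.61) = sqrt(457.22) = 21.3827

|z| = 21.3827


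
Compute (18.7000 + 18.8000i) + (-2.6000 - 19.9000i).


Real: 18.7 - 2.6 = 16.1
Imag: 18.8 - 19.9 = -1.1

16.1000 - 1.1000i


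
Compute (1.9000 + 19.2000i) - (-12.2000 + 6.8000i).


Real: 1.9 + 12.2 = 14.1
Imag: 19.2 - 6.8 = 12.4

14.1000 + 12.4000i


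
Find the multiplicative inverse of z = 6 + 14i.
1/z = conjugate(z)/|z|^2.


|z|^2 = 36+196 = 232
1/z = (6 - 14i)/232

1/z = 0.0259 - 0.0603i


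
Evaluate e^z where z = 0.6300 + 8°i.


e^0.6300 = 1.8776
cos(8°) = 0.99027
sin(8°) = 0.13917
Real = 1.8776*0.99027 = 1.8593
Imag = 1.8776*0.13917 = 0.2613

1.8593 + 0.2613i


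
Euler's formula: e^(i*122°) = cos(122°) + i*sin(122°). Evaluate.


cos(122°) = -0.5299
sin(122°) = 0.8480

e^(i*122°) = -0.5299 + 0.8480i


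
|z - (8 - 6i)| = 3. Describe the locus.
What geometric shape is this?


|z - z0| = r is a circle with center z0 and radius r.
Center = (8, -6), radius = 3

Circle with center (8, -6) and radius 3


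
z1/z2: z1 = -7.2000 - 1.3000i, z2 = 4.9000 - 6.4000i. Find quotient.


Conjugate of z2 = 4.9000 + 6.4000i
Numerator: (-7.2000 - 1.3000i)(4.9000 + 6.4000i) = -26.9600 - 52.4500i
Denominator: 4.9^2 + (-6.4)^2 = 64.97
Result = (-26.9600 - 52.4500i)/64.97

-0.4150 - 0.8073i


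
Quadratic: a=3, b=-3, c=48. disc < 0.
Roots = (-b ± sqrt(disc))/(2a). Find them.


disc = (-3)^2 - 4*3*48 = 9 - 576 = -567
sqrt(|disc|) = sqrt(567) = 23.8118
Real part = 3/(2*3) = 0.5000
Imag part = 23.8118/(2*3) = 3.9686

0.5000 ± 3.9686i


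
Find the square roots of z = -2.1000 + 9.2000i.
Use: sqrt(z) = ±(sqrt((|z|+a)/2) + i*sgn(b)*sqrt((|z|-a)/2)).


|z| = sqrt(4.41+84.64) = 9.4366
sqrt((|z|+a)/2) = sqrt((9.4366+(-2.1))/2) = sqrt(3.6683) = 1.9153
sqrt((|z|-a)/2) = sqrt((9.4366-(-2.1))/2) = sqrt(5.7683) = 2.4017

±(1.9153 + 2.4017i) i.e. 1.9153 + 2.4017i and -1.9153 - 2.4017i


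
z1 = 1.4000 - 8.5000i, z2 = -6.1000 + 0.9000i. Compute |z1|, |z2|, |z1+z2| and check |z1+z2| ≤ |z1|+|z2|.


|z1| = sqrt(1.4^2 + (-8.5)^2) = sqrt(74.21) = 8.6145
|z2| = sqrt((-6.1)^2 + 0.9^2) = sqrt(38.02) = 6.1660
z1+z2 = -4.7000 - 7.6000i
|z1+z2| = sqrt(79.85) = 8.9359
|z1|+|z2| = 8.6145 + 6.1660 = 14.7805

|z1+z2| = 8.9359 ≤ |z1|+|z2| = 14.7805 (verified)


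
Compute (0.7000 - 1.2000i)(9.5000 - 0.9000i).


Real = 0.7*9.5 - (-1.2)*(-0.9) = 6.65 - 1.08 = 5.57
Imag = 0.7*(-0.9) + 9.5*(-1.2) = -0.63 - (11.4) = -12.03

5.5700 - 12.0300i


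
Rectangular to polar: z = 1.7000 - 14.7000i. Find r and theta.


r = sqrt(2.89+216.09) = sqrt(218.98) = 14.7980
theta = atan2(-14.7, 1.7) = -83.4033 degrees

r = 14.7980, theta = -83.4033 degrees


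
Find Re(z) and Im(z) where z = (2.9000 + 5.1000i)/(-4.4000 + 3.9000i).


Multiply by conjugate: (2.9000 + 5.1000i)(-4.4000 - 3.9000i) / ((-4.4)^2 + 3.9^2)
Numerator real = 2.9*(-4.4) + 5.1*3.9 = 7.13
Numerator imag = 5.1*(-4.4) - 2.9*3.9 = -33.75
Denominator = 34.57
Re(z) = 7.13/34.57 = 0.2062
Im(z) = -33.75/34.57 = -0.9763

Re(z) = 0.2062, Im(z) = -0.9763


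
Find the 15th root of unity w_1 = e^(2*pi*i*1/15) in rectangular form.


Angle = 360*1/15 = 24°
a = cos(24°) = 0.9135
b = sin(24°) = 0.4067

0.9135 + 0.4067i


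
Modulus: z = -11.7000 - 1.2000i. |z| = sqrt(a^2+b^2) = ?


|z| = sqrt((-11.7)^2 + (-1.2)^2) = sqrt(136.89 + 1.44) = sqrt(138.33) = 11.7614

|z| = 11.7614


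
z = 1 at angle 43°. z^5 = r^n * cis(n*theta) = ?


r^5 = 1^5 = 1
n*theta = 5*43° = 215° = 215° (mod 360)
a = 1*cos(215°) = -0.8192
b = 1*sin(215°) = -0.5736

1 cis(215°) = -0.8192 - 0.5736i


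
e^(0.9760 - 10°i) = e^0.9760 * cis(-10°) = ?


e^0.9760 = 2.6538
cos(-10°) = 0.9848
sin(-10°) = -0.17365
Real = 2.6538*0.9848 = 2.6135
Imag = 2.6538*(-0.17365) = -0.4608

2.6135 - 0.4608i


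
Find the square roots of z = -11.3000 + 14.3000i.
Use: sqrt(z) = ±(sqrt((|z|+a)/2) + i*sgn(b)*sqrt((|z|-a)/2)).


|z| = sqrt(127.69+204.49) = 18.2258
sqrt((|z|+a)/2) = sqrt((18.2258+(-11.3))/2) = sqrt(3.4629) = 1.8609
sqrt((|z|-a)/2) = sqrt((18.2258-(-11.3))/2) = sqrt(14.7629) = 3.8423

±(1.8609 + 3.8423i) i.e. 1.8609 + 3.8423i and -1.8609 - 3.8423i


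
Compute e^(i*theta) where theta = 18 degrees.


cos(18°) = 0.9511
sin(18°) = 0.3090

e^(i*18°) = 0.9511 + 0.3090i


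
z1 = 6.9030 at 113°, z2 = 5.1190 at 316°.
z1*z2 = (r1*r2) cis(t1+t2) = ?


r = 6.9030 * 5.1190 = 35.3365
theta = 113° + 316° = 429° = 69° (mod 360)

35.3365 cis(69°)


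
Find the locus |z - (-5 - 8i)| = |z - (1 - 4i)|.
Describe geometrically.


Equal distances means the locus is the perpendicular bisector of z1 and z2.
Midpoint = ((-5+1)/2, (-8+(-4))/2) = (-2.0000, -6.0000)

Perpendicular bisector through (-2.0000, -6.0000)


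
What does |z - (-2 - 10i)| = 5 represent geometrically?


|z - z0| = r is a circle with center z0 and radius r.
Center = (-2, -10), radius = 5

Circle with center (-2, -10) and radius 5


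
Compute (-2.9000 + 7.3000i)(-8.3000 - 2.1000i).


Real = -2.9*(-8.3) - 7.3*(-2.1) = 24.07 - (-15.33) = 39.4
Imag = -2.9*(-2.1) - (8.3)*7.3 = 6.09 - (60.59) = -54.5

39.4000 - 54.5000i


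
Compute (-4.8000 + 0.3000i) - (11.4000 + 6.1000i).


Real: -4.8 - 11.4 = -16.2
Imag: 0.3 - 6.1 = -5.8

-16.2000 - 5.8000i


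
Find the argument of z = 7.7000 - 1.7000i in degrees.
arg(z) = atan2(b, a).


Re = 7.7, Im = -1.7
arg = atan2(-1.7, 7.7) = -12.4500 degrees

arg(z) = -12.4500 degrees


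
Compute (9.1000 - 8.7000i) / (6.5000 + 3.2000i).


Conjugate of z2 = 6.5000 - 3.2000i
Numerator: (9.1000 - 8.7000i)(6.5000 - 3.2000i) = 31.3100 - 85.6700i
Denominator: 6.5^2 + 3.2^2 = 52.49
Result = (31.3100 - 85.6700i)/52.49

0.5965 - 1.6321i


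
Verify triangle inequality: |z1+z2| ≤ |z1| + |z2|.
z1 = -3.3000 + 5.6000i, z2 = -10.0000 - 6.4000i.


|z1| = sqrt((-3.3)^2 + 5.6^2) = sqrt(42.25) = 6.5000
|z2| = sqrt((-10)^2 + (-6.4)^2) = sqrt(140.96) = 11.8727
z1+z2 = -13.3000 - 0.8000i
|z1+z2| = sqrt(177.53) = 13.3240
|z1|+|z2| = 6.5000 + 11.8727 = 18.3727

|z1+z2| = 13.3240 ≤ |z1|+|z2| = 18.3727 (verified)


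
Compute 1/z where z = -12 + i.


|z|^2 = 144+1 = 145
1/z = (-12 - 1i)/145

1/z = -0.0828 - 0.0069i


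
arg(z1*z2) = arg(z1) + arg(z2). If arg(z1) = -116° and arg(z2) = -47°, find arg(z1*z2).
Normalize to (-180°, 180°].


arg(z1*z2) = -116° - 47° = -163°
Normalized to (-180°, 180°]: -163°

-163°


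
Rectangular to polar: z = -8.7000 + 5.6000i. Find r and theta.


r = sqrt(75.69+31.36) = sqrt(107.05) = 10.3465
theta = atan2(5.6, -8.7) = 147.2315 degrees

r = 10.3465, theta = 147.2315 degrees


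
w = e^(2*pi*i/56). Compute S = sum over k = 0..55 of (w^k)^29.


The roots are w_k = w^k with w = e^(2*pi*i/56), and (w^k)^29 = (w^29)^k.
So S = 1 + u + u^2 + ... + u^(55) with u = w^29.
29 = 0*56 + 29, so 29 is not a multiple of 56: u = w^29 ≠ 1 (w is a primitive 56th root), while u^56 = (w^56)^29 = 1.
Geometric series: S = (1 - u^56)/(1 - u) = (1 - 1)/(1 - u) = 0

S = 0


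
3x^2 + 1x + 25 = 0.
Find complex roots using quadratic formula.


disc = 1^2 - 4*3*25 = 1 - 300 = -299
sqrt(|disc|) = sqrt(299) = 17.2916
Real part = -1/(2*3) = -0.1667
Imag part = 17.2916/(2*3) = 2.8819

-0.1667 ± 2.8819i


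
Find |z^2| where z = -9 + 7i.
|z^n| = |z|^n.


|z| = sqrt(81+49) = sqrt(130) = 11.4018
|z^2| = |z|^2 = (sqrt(130))^2 = 130

|z^2| = 130


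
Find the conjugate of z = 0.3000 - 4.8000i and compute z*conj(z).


z_bar = 0.3000 + 4.8000i
z*z_bar = 0.3^2 + (-4.8)^2 = 0.09 + 23.04 = 23.13

z_bar = 0.3000 + 4.8000i, z*z_bar = 23.13


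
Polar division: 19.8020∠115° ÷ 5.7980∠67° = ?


r = 19.8020 / 5.7980 = 3.4153
theta = 115° - 67° = 48° = 48° (mod 360)

3.4153 cis(48°)


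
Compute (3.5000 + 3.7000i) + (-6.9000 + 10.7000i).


Real: 3.5 - 6.9 = -3.4
Imag: 3.7 + 10.7 = 14.4

-3.4000 + 14.4000i


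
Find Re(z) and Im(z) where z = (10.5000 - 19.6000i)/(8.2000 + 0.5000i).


Multiply by conjugate: (10.5000 - 19.6000i)(8.2000 - 0.5000i) / (8.2^2 + 0.5^2)
Numerator real = 10.5*8.2 - (19.6)*0.5 = 76.3
Numerator imag = -19.6*8.2 - 10.5*0.5 = -165.97
Denominator = 67.49
Re(z) = 76.3/67.49 = 1.1305
Im(z) = -165.97/67.49 = -2.4592

Re(z) = 1.1305, Im(z) = -2.4592


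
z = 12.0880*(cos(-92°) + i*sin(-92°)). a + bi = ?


a = 12.0880*cos(-92°) = 12.0880*(-0.0349) = -0.4219
b = 12.0880*sin(-92°) = 12.0880*(-0.99939) = -12.0806

-0.4219 - 12.0806i


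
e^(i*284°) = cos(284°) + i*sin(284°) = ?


cos(284°) = 0.2419
sin(284°) = -0.9703

e^(i*284°) = 0.2419 - 0.9703i


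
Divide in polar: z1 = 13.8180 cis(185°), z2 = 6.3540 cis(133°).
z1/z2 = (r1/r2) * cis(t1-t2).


r = 13.8180 / 6.3540 = 2.1747
theta = 185° - 133° = 52° = 52° (mod 360)

2.1747 cis(52°)


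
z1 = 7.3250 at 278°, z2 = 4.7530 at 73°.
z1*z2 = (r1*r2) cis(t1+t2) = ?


r = 7.3250 * 4.7530 = 34.8157
theta = 278° + 73° = 351° = 351° (mod 360)

34.8157 cis(351°)


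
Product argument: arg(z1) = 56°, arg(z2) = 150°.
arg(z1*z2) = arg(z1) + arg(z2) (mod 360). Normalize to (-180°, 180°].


arg(z1*z2) = 56° + 150° = 206°
Normalized to (-180°, 180°]: -154°

-154°


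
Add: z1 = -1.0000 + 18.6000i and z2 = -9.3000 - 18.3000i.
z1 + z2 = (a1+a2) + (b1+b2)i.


Real: -1 - 9.3 = -10.3
Imag: 18.6 - 18.3 = 0.3

-10.3000 + 0.3000i


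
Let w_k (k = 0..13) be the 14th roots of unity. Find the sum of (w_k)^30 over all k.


The roots are w_k = w^k with w = e^(2*pi*i/14), and (w^k)^30 = (w^30)^k.
So S = 1 + u + u^2 + ... + u^(13) with u = w^30.
30 = 2*14 + 2, so 30 is not a multiple of 14: u = (w^14)^2 * w^2 = w^2 ≠ 1 (w is a primitive 14th root), while u^14 = (w^14)^30 = 1.
Geometric series: S = (1 - u^14)/(1 - u) = (1 - 1)/(1 - u) = 0

S = 0


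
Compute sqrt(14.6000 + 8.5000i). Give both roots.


|z| = sqrt(213.16+72.25) = 16.8941
sqrt((|z|+a)/2) = sqrt((16.8941+14.6)/2) = sqrt(15.7470) = 3.9683
sqrt((|z|-a)/2) = sqrt((16.8941-14.6)/2) = sqrt(1.1470) = 1.0710

±(3.9683 + 1.0710i) i.e. 3.9683 + 1.0710i and -3.9683 - 1.0710i


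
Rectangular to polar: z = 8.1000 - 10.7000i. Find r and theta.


r = sqrt(65.61+114.49) = sqrt(180.1) = 13.4201
theta = atan2(-10.7, 8.1) = -52.8739 degrees

r = 13.4201, theta = -52.8739 degrees


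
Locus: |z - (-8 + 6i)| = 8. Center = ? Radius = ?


|z - z0| = r is a circle with center z0 and radius r.
Center = (-8, 6), radius = 8

Circle with center (-8, 6) and radius 8


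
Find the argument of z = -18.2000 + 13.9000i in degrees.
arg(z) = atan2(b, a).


Re = -18.2, Im = 13.9
arg = atan2(13.9, -18.2) = 142.6297 degrees

arg(z) = 142.6297 degrees


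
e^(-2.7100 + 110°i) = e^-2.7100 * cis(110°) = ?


e^-2.7100 = 0.06654
cos(110°) = -0.342
sin(110°) = 0.9397
Real = 0.06654*(-0.342) = -0.0228
Imag = 0.06654*0.9397 = 0.0625

-0.0228 + 0.0625i


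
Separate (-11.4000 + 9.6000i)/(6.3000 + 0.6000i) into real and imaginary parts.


Multiply by conjugate: (-11.4000 + 9.6000i)(6.3000 - 0.6000i) / (6.3^2 + 0.6^2)
Numerator real = -11.4*6.3 + 9.6*0.6 = -66.06
Numerator imag = 9.6*6.3 - (-11.4)*0.6 = 67.32
Denominator = 40.05
Re(z) = -66.06/40.05 = -1.6494
Im(z) = 67.32/40.05 = 1.6809

Re(z) = -1.6494, Im(z) = 1.6809


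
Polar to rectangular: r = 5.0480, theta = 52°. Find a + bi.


a = 5.0480*cos(52°) = 5.0480*0.61566 = 3.1079
b = 5.0480*sin(52°) = 5.0480*0.78801 = 3.9779

3.1079 + 3.9779i


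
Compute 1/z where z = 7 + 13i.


|z|^2 = 49+169 = 218
1/z = (7 - 13i)/218

1/z = 0.0321 - 0.0596i


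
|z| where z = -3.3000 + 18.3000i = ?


|z| = sqrt((-3.3)^2 + 18.3^2) = sqrt(10.89 + 334.89) = sqrt(345.78) = 18.5952

|z| = 18.5952


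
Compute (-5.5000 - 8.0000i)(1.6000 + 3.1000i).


Real = -5.5*1.6 - (-8)*3.1 = -8.8 - (-24.8) = 16
Imag = -5.5*3.1 + 1.6*(-8) = -17.05 - (12.8) = -29.85

16.0000 - 29.8500i


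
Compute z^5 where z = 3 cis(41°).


r^5 = 3^5 = 243
n*theta = 5*41° = 205° = 205° (mod 360)
a = 243*cos(205°) = -220.2328
b = 243*sin(205°) = -102.6962

243 cis(205°) = -220.2328 - 102.6962i


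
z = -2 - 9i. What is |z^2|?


|z| = sqrt(4+81) = sqrt(85) = 9.2195
|z^2| = |z|^2 = (sqrt(85))^2 = 85

|z^2| = 85


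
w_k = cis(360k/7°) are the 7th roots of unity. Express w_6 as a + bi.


Angle = 360*6/7 = 308.5714°
a = cos(308.5714°) = 0.6235
b = sin(308.5714°) = -0.7818

0.6235 - 0.7818i


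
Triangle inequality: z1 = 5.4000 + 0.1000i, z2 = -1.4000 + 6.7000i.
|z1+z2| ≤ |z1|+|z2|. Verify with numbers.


|z1| = sqrt(5.4^2 + 0.1^2) = sqrt(29.17) = 5.4009
|z2| = sqrt((-1.4)^2 + 6.7^2) = sqrt(46.85) = 6.8447
z1+z2 = 4.0000 + 6.8000i
|z1+z2| = sqrt(62.24) = 7.8892
|z1|+|z2| = 5.4009 + 6.8447 = 12.2456

|z1+z2| = 7.8892 ≤ |z1|+|z2| = 12.2456 (verified)


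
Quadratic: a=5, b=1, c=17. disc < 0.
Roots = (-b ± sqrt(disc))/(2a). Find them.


disc = 1^2 - 4*5*17 = 1 - 340 = -339
sqrt(|disc|) = sqrt(339) = 18.4120
Real part = -1/(2*5) = -0.1000
Imag part = 18.4120/(2*5) = 1.8412

-0.1000 ± 1.8412i


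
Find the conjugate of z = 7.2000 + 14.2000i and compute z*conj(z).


z_bar = 7.2000 - 14.2000i
z*z_bar = 7.2^2 + 14.2^2 = 51.84 + 201.64 = 253.48

z_bar = 7.2000 - 14.2000i, z*z_bar = 253.48


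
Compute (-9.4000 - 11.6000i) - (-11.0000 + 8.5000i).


Real: -9.4 + 11 = 1.6
Imag: -11.6 - 8.5 = -20.1

1.6000 - 20.1000i


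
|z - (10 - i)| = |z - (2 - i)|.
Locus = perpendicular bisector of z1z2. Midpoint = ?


Equal distances means the locus is the perpendicular bisector of z1 and z2.
Midpoint = ((10+2)/2, (-1+(-1))/2) = (6.0000, -1.0000)

Perpendicular bisector through (6.0000, -1.0000)


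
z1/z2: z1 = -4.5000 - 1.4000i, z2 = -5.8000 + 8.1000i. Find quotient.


Conjugate of z2 = -5.8000 - 8.1000i
Numerator: (-4.5000 - 1.4000i)(-5.8000 - 8.1000i) = 14.7600 + 44.5700i
Denominator: (-5.8)^2 + 8.1^2 = 99.25
Result = (14.7600 + 44.5700i)/99.25

0.1487 + 0.4491i


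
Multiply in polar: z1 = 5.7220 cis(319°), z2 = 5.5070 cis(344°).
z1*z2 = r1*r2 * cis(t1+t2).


r = 5.7220 * 5.5070 = 31.5111
theta = 319° + 344° = 663° = 303° (mod 360)

31.5111 cis(303°)


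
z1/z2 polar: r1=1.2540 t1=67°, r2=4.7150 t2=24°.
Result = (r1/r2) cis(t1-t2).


r = 1.2540 / 4.7150 = 0.2660
theta = 67° - 24° = 43° = 43° (mod 360)

0.2660 cis(43°)


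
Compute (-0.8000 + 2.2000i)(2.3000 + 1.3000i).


Real = -0.8*2.3 - 2.2*1.3 = -1.84 - 2.86 = -4.7
Imag = -0.8*1.3 + 2.3*2.2 = -1.04 + 5.06 = 4.02

-4.7000 + 4.0200i


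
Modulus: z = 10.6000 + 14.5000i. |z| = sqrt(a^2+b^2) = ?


|z| = sqrt(10.6^2 + 14.5^2) = sqrt(112.36 + 210.25) = sqrt(322.61) = 17.9613

|z| = 17.9613


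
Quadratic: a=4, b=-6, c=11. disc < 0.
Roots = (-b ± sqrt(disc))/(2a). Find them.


disc = (-6)^2 - 4*4*11 = 36 - 176 = -140
sqrt(|disc|) = sqrt(140) = 11.8322
Real part = 6/(2*4) = 0.7500
Imag part = 11.8322/(2*4) = 1.4790

0.7500 ± 1.4790i


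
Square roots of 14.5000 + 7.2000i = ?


|z| = sqrt(210.25+51.84) = 16.1892
sqrt((|z|+a)/2) = sqrt((16.1892+14.5)/2) = sqrt(15.3446) = 3.9172
sqrt((|z|-a)/2) = sqrt((16.1892-14.5)/2) = sqrt(0.8446) = 0.9190

±(3.9172 + 0.9190i) i.e. 3.9172 + 0.9190i and -3.9172 - 0.9190i


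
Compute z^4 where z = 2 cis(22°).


r^4 = 2^4 = 16
n*theta = 4*22° = 88° = 88° (mod 360)
a = 16*cos(88°) = 0.5584
b = 16*sin(88°) = 15.9903

16 cis(88°) = 0.5584 + 15.9903i
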